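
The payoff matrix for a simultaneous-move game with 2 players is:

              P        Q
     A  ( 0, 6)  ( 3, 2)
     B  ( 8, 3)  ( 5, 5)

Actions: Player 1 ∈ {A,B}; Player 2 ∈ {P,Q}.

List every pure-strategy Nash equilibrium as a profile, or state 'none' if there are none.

PSNE = {(B,Q)}

(A,P): not NE [P1→B gives 8>0]
(A,Q): not NE [P1→B gives 5>3; P2→P gives 6>2]
(B,P): not NE [P2→Q gives 5>3]
(B,Q): NE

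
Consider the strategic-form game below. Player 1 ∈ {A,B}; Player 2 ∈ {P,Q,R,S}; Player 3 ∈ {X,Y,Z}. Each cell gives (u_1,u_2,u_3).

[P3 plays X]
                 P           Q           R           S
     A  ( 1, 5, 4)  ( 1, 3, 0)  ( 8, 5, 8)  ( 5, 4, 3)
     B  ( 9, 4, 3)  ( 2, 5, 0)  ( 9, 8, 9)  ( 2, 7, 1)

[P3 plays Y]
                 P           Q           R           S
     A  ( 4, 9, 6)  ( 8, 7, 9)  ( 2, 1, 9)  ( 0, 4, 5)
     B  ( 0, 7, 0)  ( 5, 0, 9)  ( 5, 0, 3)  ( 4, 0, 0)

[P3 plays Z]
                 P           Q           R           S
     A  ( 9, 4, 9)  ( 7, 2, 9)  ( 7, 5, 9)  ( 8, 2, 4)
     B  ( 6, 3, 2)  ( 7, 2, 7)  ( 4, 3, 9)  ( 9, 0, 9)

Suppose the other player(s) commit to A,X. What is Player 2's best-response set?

BR_2 = {P,R}

u_2(P vs A,X) = 5
u_2(Q vs A,X) = 3
u_2(R vs A,X) = 5
u_2(S vs A,X) = 4
max payoff 5 at {P,R}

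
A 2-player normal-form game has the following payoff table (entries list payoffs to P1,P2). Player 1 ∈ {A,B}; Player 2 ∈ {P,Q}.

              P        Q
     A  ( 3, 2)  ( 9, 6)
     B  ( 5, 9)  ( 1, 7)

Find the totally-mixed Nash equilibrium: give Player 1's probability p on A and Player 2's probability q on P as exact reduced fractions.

p=1/3, q=4/5

P1 indiff ⇒ q·3+(1-q)·9 = q·5+(1-q)·1 ⇒ q(-2) = (1-q)(-8) ⇒ q = 4/5
P2 indiff ⇒ p·2+(1-p)·9 = p·6+(1-p)·7 ⇒ p(-4) = (1-p)(-2) ⇒ p = 1/3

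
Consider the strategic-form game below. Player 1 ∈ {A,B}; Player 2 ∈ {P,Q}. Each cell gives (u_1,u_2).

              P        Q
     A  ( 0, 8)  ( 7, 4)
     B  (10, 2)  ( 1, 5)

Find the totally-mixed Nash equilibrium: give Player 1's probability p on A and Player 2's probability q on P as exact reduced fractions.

P1 mixes 3/7 on A; P2 mixes 3/8 on P

P1 indiff ⇒ q·0+(1-q)·7 = q·10+(1-q)·1 ⇒ q(-10) = (1-q)(-6) ⇒ q = 3/8
P2 indiff ⇒ p·8+(1-p)·2 = p·4+(1-p)·5 ⇒ p(4) = (1-p)(3) ⇒ p = 3/7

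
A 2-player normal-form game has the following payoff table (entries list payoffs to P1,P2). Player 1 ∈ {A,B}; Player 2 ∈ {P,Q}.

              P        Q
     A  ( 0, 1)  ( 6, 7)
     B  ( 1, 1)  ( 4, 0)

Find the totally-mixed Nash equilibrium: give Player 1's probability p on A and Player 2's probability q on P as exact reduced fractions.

P1 mixes 1/7 on A; P2 mixes 2/3 on P

P1 indiff ⇒ q·0+(1-q)·6 = q·1+(1-q)·4 ⇒ q(-1) = (1-q)(-2) ⇒ q = 2/3
P2 indiff ⇒ p·1+(1-p)·1 = p·7+(1-p)·0 ⇒ p(-6) = (1-p)(-1) ⇒ p = 1/7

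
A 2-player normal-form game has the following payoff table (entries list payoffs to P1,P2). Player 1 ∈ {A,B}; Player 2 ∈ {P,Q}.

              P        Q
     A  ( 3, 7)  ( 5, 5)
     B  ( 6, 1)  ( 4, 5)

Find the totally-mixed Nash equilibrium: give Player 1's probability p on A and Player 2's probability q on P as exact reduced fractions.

P1 indiff ⇒ q·3+(1-q)·5 = q·6+(1-q)·4 ⇒ q(-3) = (1-q)(-1) ⇒ q = 1/4
P2 indiff ⇒ p·7+(1-p)·1 = p·5+(1-p)·5 ⇒ p(2) = (1-p)(4) ⇒ p = 2/3

p=2/3, q=1/4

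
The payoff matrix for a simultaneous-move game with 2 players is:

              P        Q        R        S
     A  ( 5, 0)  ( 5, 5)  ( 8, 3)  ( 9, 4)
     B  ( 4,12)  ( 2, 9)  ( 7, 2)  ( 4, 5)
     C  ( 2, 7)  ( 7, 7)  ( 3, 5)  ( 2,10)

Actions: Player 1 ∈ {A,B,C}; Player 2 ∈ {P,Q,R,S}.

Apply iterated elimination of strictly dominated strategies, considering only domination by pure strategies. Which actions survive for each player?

Remaining: P1:{A,C} P2:{Q,S}

P1 drop B (A beats it: P:5>4 Q:5>2 R:8>7 S:9>4)
P2 drop P (S beats it: A:4>0 C:10>7)
P2 drop R (Q beats it: A:5>3 C:7>5)
P1→{A,C} P2→{Q,S}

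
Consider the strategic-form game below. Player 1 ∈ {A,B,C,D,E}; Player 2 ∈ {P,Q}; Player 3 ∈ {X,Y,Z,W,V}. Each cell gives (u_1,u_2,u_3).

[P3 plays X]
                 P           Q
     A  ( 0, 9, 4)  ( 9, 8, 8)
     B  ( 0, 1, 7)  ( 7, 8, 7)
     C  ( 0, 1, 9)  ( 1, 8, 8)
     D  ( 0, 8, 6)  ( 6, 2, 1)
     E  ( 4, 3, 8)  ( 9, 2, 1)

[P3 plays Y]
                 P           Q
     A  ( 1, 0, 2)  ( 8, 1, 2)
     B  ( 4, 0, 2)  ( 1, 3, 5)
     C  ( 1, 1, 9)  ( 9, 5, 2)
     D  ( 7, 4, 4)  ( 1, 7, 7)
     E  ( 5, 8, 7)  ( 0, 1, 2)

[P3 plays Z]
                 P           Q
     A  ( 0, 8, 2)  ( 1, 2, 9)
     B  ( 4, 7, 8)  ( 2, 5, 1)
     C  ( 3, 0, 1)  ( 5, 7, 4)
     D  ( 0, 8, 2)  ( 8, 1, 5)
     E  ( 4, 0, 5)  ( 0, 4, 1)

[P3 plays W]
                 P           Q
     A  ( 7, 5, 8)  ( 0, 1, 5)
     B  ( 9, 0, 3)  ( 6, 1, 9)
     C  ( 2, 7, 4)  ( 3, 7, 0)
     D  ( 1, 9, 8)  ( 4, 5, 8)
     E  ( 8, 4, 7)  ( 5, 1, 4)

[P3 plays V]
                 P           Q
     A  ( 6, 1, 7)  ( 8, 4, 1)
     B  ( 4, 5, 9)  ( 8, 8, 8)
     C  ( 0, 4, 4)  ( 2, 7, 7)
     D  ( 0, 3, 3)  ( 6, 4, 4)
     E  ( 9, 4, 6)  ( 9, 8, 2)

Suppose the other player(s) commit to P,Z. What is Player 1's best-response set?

u_1(A vs P,Z) = 0
u_1(B vs P,Z) = 4
u_1(C vs P,Z) = 3
u_1(D vs P,Z) = 0
u_1(E vs P,Z) = 4
max payoff 4 at {B,E}

argmax u_1 = {B,E}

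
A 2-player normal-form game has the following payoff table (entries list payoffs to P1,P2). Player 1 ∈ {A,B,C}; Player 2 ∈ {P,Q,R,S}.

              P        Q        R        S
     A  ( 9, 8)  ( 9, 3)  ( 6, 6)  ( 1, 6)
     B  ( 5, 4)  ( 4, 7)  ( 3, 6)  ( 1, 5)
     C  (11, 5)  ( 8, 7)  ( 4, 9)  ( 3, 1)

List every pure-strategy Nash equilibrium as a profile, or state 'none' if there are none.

(A,P): not NE [P1→C gives 11>9]
(A,Q): not NE [P2→P gives 8>3]
(A,R): not NE [P2→P gives 8>6]
(A,S): not NE [P1→C gives 3>1; P2→P gives 8>6]
(B,P): not NE [P1→C gives 11>5; P2→Q gives 7>4]
(B,Q): not NE [P1→A gives 9>4]
(B,R): not NE [P1→A gives 6>3; P2→Q gives 7>6]
(B,S): not NE [P1→C gives 3>1; P2→Q gives 7>5]
(C,P): not NE [P2→R gives 9>5]
(C,Q): not NE [P1→A gives 9>8; P2→R gives 9>7]
(C,R): not NE [P1→A gives 6>4]
(C,S): not NE [P2→R gives 9>1]

PSNE: ∅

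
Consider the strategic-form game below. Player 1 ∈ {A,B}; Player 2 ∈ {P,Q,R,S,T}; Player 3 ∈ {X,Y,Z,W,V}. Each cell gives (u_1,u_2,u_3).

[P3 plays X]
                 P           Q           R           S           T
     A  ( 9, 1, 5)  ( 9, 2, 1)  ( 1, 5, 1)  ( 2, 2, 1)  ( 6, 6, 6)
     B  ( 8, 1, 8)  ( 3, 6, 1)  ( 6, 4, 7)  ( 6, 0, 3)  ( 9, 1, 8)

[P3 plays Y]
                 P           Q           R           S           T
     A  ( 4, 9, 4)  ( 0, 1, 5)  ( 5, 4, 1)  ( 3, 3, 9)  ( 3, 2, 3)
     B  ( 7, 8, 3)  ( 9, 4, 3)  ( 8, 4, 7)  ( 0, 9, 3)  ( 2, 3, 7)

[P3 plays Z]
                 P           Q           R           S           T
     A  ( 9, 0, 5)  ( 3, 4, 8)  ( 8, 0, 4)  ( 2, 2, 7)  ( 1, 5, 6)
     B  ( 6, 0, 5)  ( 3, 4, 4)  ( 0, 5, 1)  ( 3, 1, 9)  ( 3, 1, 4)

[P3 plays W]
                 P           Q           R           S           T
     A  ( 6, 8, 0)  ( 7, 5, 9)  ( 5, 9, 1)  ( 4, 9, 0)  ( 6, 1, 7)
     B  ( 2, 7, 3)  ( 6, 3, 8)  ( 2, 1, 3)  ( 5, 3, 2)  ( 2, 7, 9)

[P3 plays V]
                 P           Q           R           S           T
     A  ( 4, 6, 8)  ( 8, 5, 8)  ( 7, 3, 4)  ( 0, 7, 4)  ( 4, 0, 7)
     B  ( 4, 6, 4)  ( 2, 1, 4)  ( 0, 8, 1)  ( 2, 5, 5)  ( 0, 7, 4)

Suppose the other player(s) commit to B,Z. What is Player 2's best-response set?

u_2(P vs B,Z) = 0
u_2(Q vs B,Z) = 4
u_2(R vs B,Z) = 5
u_2(S vs B,Z) = 1
u_2(T vs B,Z) = 1
max payoff 5 at {R}

P2 best: {R}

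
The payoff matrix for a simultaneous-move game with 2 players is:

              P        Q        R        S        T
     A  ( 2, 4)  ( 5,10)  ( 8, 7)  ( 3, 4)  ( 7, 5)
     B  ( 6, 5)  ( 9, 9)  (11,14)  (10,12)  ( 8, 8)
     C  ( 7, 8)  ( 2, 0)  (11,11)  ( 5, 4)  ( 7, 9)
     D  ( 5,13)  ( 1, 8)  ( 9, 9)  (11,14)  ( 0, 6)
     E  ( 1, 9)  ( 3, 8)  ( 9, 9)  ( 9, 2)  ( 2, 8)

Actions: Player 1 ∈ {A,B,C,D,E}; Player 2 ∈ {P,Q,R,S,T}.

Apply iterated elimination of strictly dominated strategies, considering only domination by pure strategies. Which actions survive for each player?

Survivors P1:{B,C,D} P2:{P,R,S}

P1 drop A (B beats it: P:6>2 Q:9>5 R:11>8 S:10>3 T:8>7)
P1 drop E (B beats it: P:6>1 Q:9>3 R:11>9 S:10>9 T:8>2)
P2 drop Q (R beats it: B:14>9 C:11>0 D:9>8)
P2 drop T (R beats it: B:14>8 C:11>9 D:9>6)
P1→{B,C,D} P2→{P,R,S}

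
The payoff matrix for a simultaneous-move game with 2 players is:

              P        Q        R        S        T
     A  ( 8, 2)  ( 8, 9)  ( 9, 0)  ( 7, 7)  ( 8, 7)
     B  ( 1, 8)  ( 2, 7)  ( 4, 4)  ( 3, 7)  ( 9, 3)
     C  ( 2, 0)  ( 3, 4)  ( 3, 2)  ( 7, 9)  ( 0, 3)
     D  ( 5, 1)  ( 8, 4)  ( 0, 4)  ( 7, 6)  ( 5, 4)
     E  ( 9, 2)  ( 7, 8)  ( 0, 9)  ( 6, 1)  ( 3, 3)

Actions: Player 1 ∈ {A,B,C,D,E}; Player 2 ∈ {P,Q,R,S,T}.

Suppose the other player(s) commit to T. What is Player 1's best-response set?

P1 best: {B}

u_1(A vs T) = 8
u_1(B vs T) = 9
u_1(C vs T) = 0
u_1(D vs T) = 5
u_1(E vs T) = 3
max payoff 9 at {B}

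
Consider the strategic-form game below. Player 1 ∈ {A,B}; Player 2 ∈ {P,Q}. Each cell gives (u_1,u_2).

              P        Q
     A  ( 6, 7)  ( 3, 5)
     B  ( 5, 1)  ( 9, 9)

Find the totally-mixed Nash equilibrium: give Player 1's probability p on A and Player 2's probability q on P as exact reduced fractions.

P1 indiff ⇒ q·6+(1-q)·3 = q·5+(1-q)·9 ⇒ q(1) = (1-q)(6) ⇒ q = 6/7
P2 indiff ⇒ p·7+(1-p)·1 = p·5+(1-p)·9 ⇒ p(2) = (1-p)(8) ⇒ p = 4/5

P1 mixes 4/5 on A; P2 mixes 6/7 on P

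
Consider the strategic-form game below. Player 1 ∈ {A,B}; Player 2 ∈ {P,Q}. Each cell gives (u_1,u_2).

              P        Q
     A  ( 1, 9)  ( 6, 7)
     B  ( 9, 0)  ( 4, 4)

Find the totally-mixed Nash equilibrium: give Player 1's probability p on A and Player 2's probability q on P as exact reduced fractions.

P1 indiff ⇒ q·1+(1-q)·6 = q·9+(1-q)·4 ⇒ q(-8) = (1-q)(-2) ⇒ q = 1/5
P2 indiff ⇒ p·9+(1-p)·0 = p·7+(1-p)·4 ⇒ p(2) = (1-p)(4) ⇒ p = 2/3

P1 mixes 2/3 on A; P2 mixes 1/5 on P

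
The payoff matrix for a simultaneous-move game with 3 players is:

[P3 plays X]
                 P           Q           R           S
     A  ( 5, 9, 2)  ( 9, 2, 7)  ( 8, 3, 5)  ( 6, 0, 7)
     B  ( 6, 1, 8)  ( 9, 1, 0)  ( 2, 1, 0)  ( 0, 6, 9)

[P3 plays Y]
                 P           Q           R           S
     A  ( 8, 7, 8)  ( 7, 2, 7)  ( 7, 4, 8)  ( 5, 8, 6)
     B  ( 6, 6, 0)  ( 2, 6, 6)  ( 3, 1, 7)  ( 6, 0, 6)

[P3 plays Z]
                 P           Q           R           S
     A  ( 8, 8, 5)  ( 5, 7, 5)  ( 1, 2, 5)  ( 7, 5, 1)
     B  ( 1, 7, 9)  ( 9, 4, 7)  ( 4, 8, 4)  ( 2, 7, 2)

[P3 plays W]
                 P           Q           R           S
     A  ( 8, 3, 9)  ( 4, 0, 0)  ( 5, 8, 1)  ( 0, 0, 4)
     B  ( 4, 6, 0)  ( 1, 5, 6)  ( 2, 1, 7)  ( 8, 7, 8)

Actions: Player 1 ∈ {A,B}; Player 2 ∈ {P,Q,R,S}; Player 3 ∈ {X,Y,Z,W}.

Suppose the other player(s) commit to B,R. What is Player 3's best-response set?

u_3(X vs B,R) = 0
u_3(Y vs B,R) = 7
u_3(Z vs B,R) = 4
u_3(W vs B,R) = 7
max payoff 7 at {Y,W}

P3 best: {Y,W}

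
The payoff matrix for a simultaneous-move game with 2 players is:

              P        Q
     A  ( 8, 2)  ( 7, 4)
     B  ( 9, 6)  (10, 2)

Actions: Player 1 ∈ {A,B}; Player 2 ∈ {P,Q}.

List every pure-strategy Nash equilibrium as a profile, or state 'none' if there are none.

PSNE = {(B,P)}

(A,P): not NE [P1→B gives 9>8; P2→Q gives 4>2]
(A,Q): not NE [P1→B gives 10>7]
(B,P): NE
(B,Q): not NE [P2→P gives 6>2]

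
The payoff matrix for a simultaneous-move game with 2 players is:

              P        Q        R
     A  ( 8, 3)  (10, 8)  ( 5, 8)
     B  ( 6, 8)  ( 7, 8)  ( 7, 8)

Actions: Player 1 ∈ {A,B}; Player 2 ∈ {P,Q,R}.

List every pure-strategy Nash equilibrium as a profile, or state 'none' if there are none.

PSNE = {(A,Q), (B,R)}

(A,P): not NE [P2→R gives 8>3]
(A,Q): NE
(A,R): not NE [P1→B gives 7>5]
(B,P): not NE [P1→A gives 8>6]
(B,Q): not NE [P1→A gives 10>7]
(B,R): NE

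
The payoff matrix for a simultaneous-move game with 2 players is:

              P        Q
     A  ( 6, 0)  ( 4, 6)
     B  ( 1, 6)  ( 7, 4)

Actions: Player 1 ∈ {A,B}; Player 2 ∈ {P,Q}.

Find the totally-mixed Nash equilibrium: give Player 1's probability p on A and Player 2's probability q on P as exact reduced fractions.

P1 indiff ⇒ q·6+(1-q)·4 = q·1+(1-q)·7 ⇒ q(5) = (1-q)(3) ⇒ q = 3/8
P2 indiff ⇒ p·0+(1-p)·6 = p·6+(1-p)·4 ⇒ p(-6) = (1-p)(-2) ⇒ p = 1/4

p=1/4, q=3/8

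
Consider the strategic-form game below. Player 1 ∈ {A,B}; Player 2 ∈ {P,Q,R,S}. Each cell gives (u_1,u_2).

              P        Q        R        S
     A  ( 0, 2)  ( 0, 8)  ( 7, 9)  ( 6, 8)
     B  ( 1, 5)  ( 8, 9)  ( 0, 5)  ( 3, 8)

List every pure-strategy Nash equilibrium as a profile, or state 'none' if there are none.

(A,P): not NE [P1→B gives 1>0; P2→R gives 9>2]
(A,Q): not NE [P1→B gives 8>0; P2→R gives 9>8]
(A,R): NE
(A,S): not NE [P2→R gives 9>8]
(B,P): not NE [P2→Q gives 9>5]
(B,Q): NE
(B,R): not NE [P1→A gives 7>0; P2→Q gives 9>5]
(B,S): not NE [P1→A gives 6>3; P2→Q gives 9>8]

PSNE = {(A,R), (B,Q)}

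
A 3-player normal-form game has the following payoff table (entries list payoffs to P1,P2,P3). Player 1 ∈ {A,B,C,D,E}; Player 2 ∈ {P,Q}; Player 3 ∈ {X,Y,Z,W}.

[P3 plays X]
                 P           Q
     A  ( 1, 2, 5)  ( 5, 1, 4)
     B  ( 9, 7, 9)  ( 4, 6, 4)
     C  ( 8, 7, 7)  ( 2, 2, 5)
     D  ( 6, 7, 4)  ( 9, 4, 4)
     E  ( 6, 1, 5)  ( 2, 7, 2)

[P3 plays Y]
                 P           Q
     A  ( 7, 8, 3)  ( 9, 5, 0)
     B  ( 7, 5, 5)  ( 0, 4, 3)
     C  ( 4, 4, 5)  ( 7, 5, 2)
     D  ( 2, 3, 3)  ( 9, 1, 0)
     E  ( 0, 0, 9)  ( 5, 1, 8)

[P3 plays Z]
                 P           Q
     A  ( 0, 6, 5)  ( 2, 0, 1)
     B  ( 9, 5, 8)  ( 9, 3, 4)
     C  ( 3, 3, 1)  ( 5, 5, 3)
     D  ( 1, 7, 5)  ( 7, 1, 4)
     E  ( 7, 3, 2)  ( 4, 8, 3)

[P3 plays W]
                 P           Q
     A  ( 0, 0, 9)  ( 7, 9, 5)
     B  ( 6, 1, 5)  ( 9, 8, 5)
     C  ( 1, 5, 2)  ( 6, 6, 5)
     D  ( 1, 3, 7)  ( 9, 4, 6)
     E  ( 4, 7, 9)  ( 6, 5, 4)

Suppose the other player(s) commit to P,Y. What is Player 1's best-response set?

u_1(A vs P,Y) = 7
u_1(B vs P,Y) = 7
u_1(C vs P,Y) = 4
u_1(D vs P,Y) = 2
u_1(E vs P,Y) = 0
max payoff 7 at {A,B}

P1 best: {A,B}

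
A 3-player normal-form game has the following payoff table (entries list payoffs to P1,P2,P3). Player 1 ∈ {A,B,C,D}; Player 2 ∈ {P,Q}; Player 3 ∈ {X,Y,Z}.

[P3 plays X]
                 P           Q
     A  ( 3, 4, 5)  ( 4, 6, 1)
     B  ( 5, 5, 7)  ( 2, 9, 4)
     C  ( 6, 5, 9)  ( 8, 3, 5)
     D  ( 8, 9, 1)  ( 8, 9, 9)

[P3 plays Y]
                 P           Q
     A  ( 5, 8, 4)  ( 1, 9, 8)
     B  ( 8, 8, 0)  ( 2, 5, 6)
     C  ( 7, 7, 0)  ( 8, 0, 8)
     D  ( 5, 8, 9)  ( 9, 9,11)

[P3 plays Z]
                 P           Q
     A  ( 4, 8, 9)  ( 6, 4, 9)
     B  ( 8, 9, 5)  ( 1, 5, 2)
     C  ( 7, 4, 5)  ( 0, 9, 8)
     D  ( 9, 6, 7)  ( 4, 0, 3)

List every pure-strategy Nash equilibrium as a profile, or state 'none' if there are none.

(A,P,X): not NE [P1→D gives 8>3; P2→Q gives 6>4; P3→Z gives 9>5]
(A,P,Y): not NE [P1→B gives 8>5; P2→Q gives 9>8; P3→Z gives 9>4]
(A,P,Z): not NE [P1→D gives 9>4]
(A,Q,X): not NE [P1→D gives 8>4; P3→Z gives 9>1]
(A,Q,Y): not NE [P1→D gives 9>1; P3→Z gives 9>8]
(A,Q,Z): not NE [P2→P gives 8>4]
(B,P,X): not NE [P1→D gives 8>5; P2→Q gives 9>5]
(B,P,Y): not NE [P3→X gives 7>0]
(B,P,Z): not NE [P1→D gives 9>8; P3→X gives 7>5]
(B,Q,X): not NE [P1→D gives 8>2; P3→Y gives 6>4]
(B,Q,Y): not NE [P1→D gives 9>2; P2→P gives 8>5]
(B,Q,Z): not NE [P1→A gives 6>1; P2→P gives 9>5; P3→Y gives 6>2]
(C,P,X): not NE [P1→D gives 8>6]
(C,P,Y): not NE [P1→B gives 8>7; P3→X gives 9>0]
(C,P,Z): not NE [P1→D gives 9>7; P2→Q gives 9>4; P3→X gives 9>5]
(C,Q,X): not NE [P2→P gives 5>3; P3→Z gives 8>5]
(C,Q,Y): not NE [P1→D gives 9>8; P2→P gives 7>0]
(C,Q,Z): not NE [P1→A gives 6>0]
(D,P,X): not NE [P3→Y gives 9>1]
(D,P,Y): not NE [P1→B gives 8>5; P2→Q gives 9>8]
(D,P,Z): not NE [P3→Y gives 9>7]
(D,Q,X): not NE [P3→Y gives 11>9]
(D,Q,Y): NE
(D,Q,Z): not NE [P1→A gives 6>4; P2→P gives 6>0; P3→Y gives 11>3]

NE set: (D,Q,Y)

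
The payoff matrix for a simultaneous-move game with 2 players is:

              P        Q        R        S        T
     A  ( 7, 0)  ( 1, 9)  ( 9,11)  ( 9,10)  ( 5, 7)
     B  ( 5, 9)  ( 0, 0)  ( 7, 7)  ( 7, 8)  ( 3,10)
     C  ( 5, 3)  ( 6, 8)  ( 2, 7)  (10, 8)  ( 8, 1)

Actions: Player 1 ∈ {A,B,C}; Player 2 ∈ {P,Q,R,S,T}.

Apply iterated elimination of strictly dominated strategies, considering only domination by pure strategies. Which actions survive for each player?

Remaining: P1:{A,C} P2:{Q,R,S}

P1 drop B (A beats it: P:7>5 Q:1>0 R:9>7 S:9>7 T:5>3)
P2 drop P (Q beats it: A:9>0 C:8>3)
P2 drop T (Q beats it: A:9>7 C:8>1)
P1→{A,C} P2→{Q,R,S}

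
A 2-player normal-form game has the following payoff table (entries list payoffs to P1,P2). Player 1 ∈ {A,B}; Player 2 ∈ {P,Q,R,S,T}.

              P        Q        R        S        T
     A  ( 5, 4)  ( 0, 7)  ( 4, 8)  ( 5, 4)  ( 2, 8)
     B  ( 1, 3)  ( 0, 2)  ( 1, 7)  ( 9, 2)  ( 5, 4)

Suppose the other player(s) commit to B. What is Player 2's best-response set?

BR_2 = {R}

u_2(P vs B) = 3
u_2(Q vs B) = 2
u_2(R vs B) = 7
u_2(S vs B) = 2
u_2(T vs B) = 4
max payoff 7 at {R}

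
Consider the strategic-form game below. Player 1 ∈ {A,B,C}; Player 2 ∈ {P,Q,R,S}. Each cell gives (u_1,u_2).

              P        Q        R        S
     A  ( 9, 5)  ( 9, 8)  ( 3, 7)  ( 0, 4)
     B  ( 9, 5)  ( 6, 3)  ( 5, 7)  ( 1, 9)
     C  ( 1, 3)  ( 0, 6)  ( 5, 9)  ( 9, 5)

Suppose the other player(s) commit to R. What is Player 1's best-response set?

P1 best: {B,C}

u_1(A vs R) = 3
u_1(B vs R) = 5
u_1(C vs R) = 5
max payoff 5 at {B,C}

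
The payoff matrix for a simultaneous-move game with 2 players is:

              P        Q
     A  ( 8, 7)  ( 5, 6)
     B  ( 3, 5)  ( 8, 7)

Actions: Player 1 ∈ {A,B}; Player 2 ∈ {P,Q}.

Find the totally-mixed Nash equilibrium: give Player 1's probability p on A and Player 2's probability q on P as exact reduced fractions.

P1 mixes 2/3 on A; P2 mixes 3/8 on P

P1 indiff ⇒ q·8+(1-q)·5 = q·3+(1-q)·8 ⇒ q(5) = (1-q)(3) ⇒ q = 3/8
P2 indiff ⇒ p·7+(1-p)·5 = p·6+(1-p)·7 ⇒ p(1) = (1-p)(2) ⇒ p = 2/3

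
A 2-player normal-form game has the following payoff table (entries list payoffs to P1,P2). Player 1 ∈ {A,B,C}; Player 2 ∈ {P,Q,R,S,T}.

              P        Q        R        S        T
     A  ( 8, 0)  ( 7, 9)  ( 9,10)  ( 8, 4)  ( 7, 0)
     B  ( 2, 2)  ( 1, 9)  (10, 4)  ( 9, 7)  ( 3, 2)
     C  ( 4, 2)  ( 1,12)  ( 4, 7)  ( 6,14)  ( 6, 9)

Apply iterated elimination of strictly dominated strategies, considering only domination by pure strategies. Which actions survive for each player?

Survivors P1:{A,B} P2:{Q,R}

P1 drop C (A beats it: P:8>4 Q:7>1 R:9>4 S:8>6 T:7>6)
P2 drop P (Q beats it: A:9>0 B:9>2)
P2 drop S (Q beats it: A:9>4 B:9>7)
P2 drop T (Q beats it: A:9>0 B:9>2)
P1→{A,B} P2→{Q,R}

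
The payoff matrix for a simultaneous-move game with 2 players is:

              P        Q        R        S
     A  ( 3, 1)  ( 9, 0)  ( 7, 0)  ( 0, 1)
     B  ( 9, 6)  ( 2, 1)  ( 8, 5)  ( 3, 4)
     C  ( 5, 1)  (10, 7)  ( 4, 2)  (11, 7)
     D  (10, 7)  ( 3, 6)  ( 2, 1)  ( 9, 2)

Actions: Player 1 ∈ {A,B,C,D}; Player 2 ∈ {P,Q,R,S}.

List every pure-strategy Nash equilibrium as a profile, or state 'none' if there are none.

(A,P): not NE [P1→D gives 10>3]
(A,Q): not NE [P1→C gives 10>9; P2→S gives 1>0]
(A,R): not NE [P1→B gives 8>7; P2→S gives 1>0]
(A,S): not NE [P1→C gives 11>0]
(B,P): not NE [P1→D gives 10>9]
(B,Q): not NE [P1→C gives 10>2; P2→P gives 6>1]
(B,R): not NE [P2→P gives 6>5]
(B,S): not NE [P1→C gives 11>3; P2→P gives 6>4]
(C,P): not NE [P1→D gives 10>5; P2→S gives 7>1]
(C,Q): NE
(C,R): not NE [P1→B gives 8>4; P2→S gives 7>2]
(C,S): NE
(D,P): NE
(D,Q): not NE [P1→C gives 10>3; P2→P gives 7>6]
(D,R): not NE [P1→B gives 8>2; P2→P gives 7>1]
(D,S): not NE [P1→C gives 11>9; P2→P gives 7>2]

NE set: (C,Q), (C,S), (D,P)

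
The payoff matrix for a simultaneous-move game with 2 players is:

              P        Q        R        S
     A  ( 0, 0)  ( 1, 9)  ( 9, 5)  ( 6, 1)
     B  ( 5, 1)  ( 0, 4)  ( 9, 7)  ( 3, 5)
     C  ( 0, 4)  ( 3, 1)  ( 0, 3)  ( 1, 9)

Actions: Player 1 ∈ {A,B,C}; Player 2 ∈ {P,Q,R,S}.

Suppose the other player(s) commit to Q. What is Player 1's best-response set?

u_1(A vs Q) = 1
u_1(B vs Q) = 0
u_1(C vs Q) = 3
max payoff 3 at {C}

argmax u_1 = {C}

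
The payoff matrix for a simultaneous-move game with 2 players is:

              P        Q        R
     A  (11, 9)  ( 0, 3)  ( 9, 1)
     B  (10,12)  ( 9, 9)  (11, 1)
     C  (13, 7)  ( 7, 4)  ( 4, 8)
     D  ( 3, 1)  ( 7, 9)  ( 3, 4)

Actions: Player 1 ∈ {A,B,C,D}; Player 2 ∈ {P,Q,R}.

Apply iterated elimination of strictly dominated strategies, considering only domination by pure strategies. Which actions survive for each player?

P1 drop D (B beats it: P:10>3 Q:9>7 R:11>3)
P2 drop Q (P beats it: A:9>3 B:12>9 C:7>4)
P1→{A,B,C} P2→{P,R}

Survivors P1:{A,B,C} P2:{P,R}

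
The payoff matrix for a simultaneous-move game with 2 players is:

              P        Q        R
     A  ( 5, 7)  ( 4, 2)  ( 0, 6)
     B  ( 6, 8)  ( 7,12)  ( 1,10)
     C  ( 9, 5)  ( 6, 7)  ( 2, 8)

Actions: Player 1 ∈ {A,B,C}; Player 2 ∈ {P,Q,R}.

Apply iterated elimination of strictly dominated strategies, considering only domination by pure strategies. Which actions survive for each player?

P1 drop A (B beats it: P:6>5 Q:7>4 R:1>0)
P2 drop P (Q beats it: B:12>8 C:7>5)
P1→{B,C} P2→{Q,R}

Remaining: P1:{B,C} P2:{Q,R}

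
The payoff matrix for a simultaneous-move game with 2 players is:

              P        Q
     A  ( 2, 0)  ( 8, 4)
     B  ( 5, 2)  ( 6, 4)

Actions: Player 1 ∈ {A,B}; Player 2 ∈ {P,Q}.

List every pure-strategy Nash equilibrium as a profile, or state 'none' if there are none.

(A,P): not NE [P1→B gives 5>2; P2→Q gives 4>0]
(A,Q): NE
(B,P): not NE [P2→Q gives 4>2]
(B,Q): not NE [P1→A gives 8>6]

PSNE = {(A,Q)}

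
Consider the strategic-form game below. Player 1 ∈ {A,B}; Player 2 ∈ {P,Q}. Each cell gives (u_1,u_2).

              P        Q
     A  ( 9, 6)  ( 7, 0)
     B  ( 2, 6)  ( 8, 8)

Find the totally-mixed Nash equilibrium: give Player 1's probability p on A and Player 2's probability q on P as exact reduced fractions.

P1 indiff ⇒ q·9+(1-q)·7 = q·2+(1-q)·8 ⇒ q(7) = (1-q)(1) ⇒ q = 1/8
P2 indiff ⇒ p·6+(1-p)·6 = p·0+(1-p)·8 ⇒ p(6) = (1-p)(2) ⇒ p = 1/4

P1 mixes 1/4 on A; P2 mixes 1/8 on P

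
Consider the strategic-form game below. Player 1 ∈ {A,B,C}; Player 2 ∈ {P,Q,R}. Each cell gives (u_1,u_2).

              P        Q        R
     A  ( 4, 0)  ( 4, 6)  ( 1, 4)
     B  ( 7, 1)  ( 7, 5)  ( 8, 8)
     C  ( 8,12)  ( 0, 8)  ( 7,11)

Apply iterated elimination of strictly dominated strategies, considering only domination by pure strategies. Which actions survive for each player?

IESDS → P1:{B,C} P2:{P,R}

P1 drop A (B beats it: P:7>4 Q:7>4 R:8>1)
P2 drop Q (R beats it: B:8>5 C:11>8)
P1→{B,C} P2→{P,R}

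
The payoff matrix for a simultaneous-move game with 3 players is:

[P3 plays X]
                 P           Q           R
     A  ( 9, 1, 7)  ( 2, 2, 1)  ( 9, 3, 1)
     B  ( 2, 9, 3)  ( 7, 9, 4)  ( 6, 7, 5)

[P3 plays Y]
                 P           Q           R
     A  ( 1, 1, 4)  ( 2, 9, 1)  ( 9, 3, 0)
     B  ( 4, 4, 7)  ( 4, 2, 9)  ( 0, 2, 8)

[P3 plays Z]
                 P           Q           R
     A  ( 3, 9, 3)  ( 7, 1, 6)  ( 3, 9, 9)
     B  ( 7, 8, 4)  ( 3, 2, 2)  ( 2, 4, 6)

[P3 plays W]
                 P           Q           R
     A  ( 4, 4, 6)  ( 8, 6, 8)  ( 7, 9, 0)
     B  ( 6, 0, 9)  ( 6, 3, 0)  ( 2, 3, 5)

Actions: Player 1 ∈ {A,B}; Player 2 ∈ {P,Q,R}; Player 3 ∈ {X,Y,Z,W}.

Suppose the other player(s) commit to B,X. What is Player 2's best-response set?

u_2(P vs B,X) = 9
u_2(Q vs B,X) = 9
u_2(R vs B,X) = 7
max payoff 9 at {P,Q}

BR_2 = {P,Q}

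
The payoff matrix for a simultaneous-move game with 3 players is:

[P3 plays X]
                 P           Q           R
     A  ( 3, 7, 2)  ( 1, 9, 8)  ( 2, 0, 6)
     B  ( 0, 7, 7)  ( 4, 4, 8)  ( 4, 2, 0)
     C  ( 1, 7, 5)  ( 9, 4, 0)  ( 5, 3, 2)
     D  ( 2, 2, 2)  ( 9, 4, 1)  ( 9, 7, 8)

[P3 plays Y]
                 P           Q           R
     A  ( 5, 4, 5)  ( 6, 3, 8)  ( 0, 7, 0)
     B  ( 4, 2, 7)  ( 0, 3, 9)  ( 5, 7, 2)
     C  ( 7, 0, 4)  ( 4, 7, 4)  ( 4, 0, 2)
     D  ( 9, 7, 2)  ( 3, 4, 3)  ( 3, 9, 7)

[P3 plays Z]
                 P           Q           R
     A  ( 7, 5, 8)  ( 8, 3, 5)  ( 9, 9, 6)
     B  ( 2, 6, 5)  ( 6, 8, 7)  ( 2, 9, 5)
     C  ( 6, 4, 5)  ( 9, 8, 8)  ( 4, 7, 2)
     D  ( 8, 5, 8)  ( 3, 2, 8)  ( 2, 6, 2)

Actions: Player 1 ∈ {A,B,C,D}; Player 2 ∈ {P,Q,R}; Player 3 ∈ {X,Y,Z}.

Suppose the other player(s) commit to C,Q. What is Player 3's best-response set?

u_3(X vs C,Q) = 0
u_3(Y vs C,Q) = 4
u_3(Z vs C,Q) = 8
max payoff 8 at {Z}

BR_3 = {Z}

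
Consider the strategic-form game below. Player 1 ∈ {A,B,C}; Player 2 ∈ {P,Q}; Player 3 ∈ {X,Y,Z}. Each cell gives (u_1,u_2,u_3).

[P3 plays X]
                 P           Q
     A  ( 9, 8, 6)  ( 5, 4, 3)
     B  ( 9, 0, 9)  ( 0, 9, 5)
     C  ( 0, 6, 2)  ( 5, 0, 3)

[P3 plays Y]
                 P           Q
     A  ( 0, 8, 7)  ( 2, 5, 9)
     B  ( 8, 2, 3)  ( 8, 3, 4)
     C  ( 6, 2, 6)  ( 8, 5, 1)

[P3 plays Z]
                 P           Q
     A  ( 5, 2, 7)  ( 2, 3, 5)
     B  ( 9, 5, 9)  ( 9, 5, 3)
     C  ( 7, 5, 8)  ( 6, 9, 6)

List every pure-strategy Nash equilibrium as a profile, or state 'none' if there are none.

(A,P,X): not NE [P3→Z gives 7>6]
(A,P,Y): not NE [P1→B gives 8>0]
(A,P,Z): not NE [P1→B gives 9>5; P2→Q gives 3>2]
(A,Q,X): not NE [P2→P gives 8>4; P3→Y gives 9>3]
(A,Q,Y): not NE [P1→C gives 8>2; P2→P gives 8>5]
(A,Q,Z): not NE [P1→B gives 9>2; P3→Y gives 9>5]
(B,P,X): not NE [P2→Q gives 9>0]
(B,P,Y): not NE [P2→Q gives 3>2; P3→Z gives 9>3]
(B,P,Z): NE
(B,Q,X): not NE [P1→C gives 5>0]
(B,Q,Y): not NE [P3→X gives 5>4]
(B,Q,Z): not NE [P3→X gives 5>3]
(C,P,X): not NE [P1→B gives 9>0; P3→Z gives 8>2]
(C,P,Y): not NE [P1→B gives 8>6; P2→Q gives 5>2; P3→Z gives 8>6]
(C,P,Z): not NE [P1→B gives 9>7; P2→Q gives 9>5]
(C,Q,X): not NE [P2→P gives 6>0; P3→Z gives 6>3]
(C,Q,Y): not NE [P3→Z gives 6>1]
(C,Q,Z): not NE [P1→B gives 9>6]

PSNE = {(B,P,Z)}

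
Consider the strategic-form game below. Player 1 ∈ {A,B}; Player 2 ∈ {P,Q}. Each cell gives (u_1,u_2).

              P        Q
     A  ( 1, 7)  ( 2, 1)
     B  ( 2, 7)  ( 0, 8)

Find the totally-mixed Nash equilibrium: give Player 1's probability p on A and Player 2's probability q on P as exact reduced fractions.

P1 indiff ⇒ q·1+(1-q)·2 = q·2+(1-q)·0 ⇒ q(-1) = (1-q)(-2) ⇒ q = 2/3
P2 indiff ⇒ p·7+(1-p)·7 = p·1+(1-p)·8 ⇒ p(6) = (1-p)(1) ⇒ p = 1/7

(p,q) = (1/7, 2/3)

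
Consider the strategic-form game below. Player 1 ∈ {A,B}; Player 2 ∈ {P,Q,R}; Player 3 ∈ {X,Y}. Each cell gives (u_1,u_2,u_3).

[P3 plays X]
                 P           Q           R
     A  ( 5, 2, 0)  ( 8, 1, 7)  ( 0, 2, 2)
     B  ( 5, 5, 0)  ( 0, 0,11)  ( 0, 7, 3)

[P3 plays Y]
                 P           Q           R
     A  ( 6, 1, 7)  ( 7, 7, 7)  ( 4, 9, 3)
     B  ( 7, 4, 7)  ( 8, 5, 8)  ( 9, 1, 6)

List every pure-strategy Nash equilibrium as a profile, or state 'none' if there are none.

(A,P,X): not NE [P3→Y gives 7>0]
(A,P,Y): not NE [P1→B gives 7>6; P2→R gives 9>1]
(A,Q,X): not NE [P2→R gives 2>1]
(A,Q,Y): not NE [P1→B gives 8>7; P2→R gives 9>7]
(A,R,X): not NE [P3→Y gives 3>2]
(A,R,Y): not NE [P1→B gives 9>4]
(B,P,X): not NE [P2→R gives 7>5; P3→Y gives 7>0]
(B,P,Y): not NE [P2→Q gives 5>4]
(B,Q,X): not NE [P1→A gives 8>0; P2→R gives 7>0]
(B,Q,Y): not NE [P3→X gives 11>8]
(B,R,X): not NE [P3→Y gives 6>3]
(B,R,Y): not NE [P2→Q gives 5>1]

Equilibria: none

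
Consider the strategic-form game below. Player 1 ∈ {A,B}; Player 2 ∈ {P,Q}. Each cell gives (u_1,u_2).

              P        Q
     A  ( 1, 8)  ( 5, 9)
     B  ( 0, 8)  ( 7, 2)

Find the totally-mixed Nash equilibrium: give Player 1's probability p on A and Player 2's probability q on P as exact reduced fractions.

P1 mixes 6/7 on A; P2 mixes 2/3 on P

P1 indiff ⇒ q·1+(1-q)·5 = q·0+(1-q)·7 ⇒ q(1) = (1-q)(2) ⇒ q = 2/3
P2 indiff ⇒ p·8+(1-p)·8 = p·9+(1-p)·2 ⇒ p(-1) = (1-p)(-6) ⇒ p = 6/7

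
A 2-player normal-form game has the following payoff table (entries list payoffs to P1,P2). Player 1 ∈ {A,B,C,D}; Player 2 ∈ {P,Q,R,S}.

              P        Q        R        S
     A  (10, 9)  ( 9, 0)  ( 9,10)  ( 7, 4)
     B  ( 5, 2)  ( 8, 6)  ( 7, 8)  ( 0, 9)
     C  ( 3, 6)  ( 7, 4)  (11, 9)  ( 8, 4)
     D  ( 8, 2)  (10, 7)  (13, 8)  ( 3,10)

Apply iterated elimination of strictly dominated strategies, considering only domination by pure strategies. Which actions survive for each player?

Remaining: P1:{C,D} P2:{R,S}

P1 drop B (A beats it: P:10>5 Q:9>8 R:9>7 S:7>0)
P2 drop P (R beats it: A:10>9 C:9>6 D:8>2)
P2 drop Q (R beats it: A:10>0 C:9>4 D:8>7)
P1 drop A (C beats it: R:11>9 S:8>7)
P1→{C,D} P2→{R,S}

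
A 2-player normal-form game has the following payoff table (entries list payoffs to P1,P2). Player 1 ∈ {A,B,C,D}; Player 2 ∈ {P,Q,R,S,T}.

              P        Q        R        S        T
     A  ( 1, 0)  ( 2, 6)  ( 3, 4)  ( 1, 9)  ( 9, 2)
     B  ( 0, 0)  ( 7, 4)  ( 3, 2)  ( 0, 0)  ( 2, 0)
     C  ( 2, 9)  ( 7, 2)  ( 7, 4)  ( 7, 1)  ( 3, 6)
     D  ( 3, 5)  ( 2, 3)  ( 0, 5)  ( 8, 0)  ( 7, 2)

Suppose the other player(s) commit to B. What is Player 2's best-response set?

u_2(P vs B) = 0
u_2(Q vs B) = 4
u_2(R vs B) = 2
u_2(S vs B) = 0
u_2(T vs B) = 0
max payoff 4 at {Q}

BR_2 = {Q}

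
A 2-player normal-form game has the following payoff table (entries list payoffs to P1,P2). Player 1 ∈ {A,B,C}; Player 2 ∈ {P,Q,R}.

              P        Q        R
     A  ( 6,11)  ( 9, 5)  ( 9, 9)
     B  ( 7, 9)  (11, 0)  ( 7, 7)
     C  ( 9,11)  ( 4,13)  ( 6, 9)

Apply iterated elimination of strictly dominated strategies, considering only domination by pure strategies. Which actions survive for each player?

Remaining: P1:{B,C} P2:{P,Q}

P2 drop R (P beats it: A:11>9 B:9>7 C:11>9)
P1 drop A (B beats it: P:7>6 Q:11>9)
P1→{B,C} P2→{P,Q}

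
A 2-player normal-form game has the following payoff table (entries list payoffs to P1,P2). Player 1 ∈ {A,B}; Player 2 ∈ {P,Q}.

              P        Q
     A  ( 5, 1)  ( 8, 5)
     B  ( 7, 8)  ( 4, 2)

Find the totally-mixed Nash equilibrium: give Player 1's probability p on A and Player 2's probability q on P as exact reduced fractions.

P1 indiff ⇒ q·5+(1-q)·8 = q·7+(1-q)·4 ⇒ q(-2) = (1-q)(-4) ⇒ q = 2/3
P2 indiff ⇒ p·1+(1-p)·8 = p·5+(1-p)·2 ⇒ p(-4) = (1-p)(-6) ⇒ p = 3/5

P1 mixes 3/5 on A; P2 mixes 2/3 on P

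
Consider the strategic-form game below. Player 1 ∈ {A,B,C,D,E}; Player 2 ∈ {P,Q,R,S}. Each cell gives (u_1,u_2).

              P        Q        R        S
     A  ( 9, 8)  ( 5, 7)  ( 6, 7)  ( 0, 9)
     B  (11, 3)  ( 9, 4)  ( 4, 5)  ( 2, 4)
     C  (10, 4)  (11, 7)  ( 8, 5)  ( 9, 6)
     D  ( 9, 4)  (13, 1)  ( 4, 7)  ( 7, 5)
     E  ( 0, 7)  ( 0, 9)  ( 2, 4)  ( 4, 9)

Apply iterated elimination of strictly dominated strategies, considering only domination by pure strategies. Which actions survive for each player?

Survivors P1:{C,D} P2:{Q,R,S}

P1 drop A (C beats it: P:10>9 Q:11>5 R:8>6 S:9>0)
P1 drop E (C beats it: P:10>0 Q:11>0 R:8>2 S:9>4)
P2 drop P (R beats it: B:5>3 C:5>4 D:7>4)
P1 drop B (C beats it: Q:11>9 R:8>4 S:9>2)
P1→{C,D} P2→{Q,R,S}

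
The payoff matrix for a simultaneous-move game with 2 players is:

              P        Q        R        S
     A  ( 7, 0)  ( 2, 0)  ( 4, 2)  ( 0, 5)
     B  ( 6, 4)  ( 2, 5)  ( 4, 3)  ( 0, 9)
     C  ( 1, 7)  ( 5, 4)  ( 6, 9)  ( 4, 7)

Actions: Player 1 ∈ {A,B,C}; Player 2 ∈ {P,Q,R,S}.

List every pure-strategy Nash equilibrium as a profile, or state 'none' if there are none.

(A,P): not NE [P2→S gives 5>0]
(A,Q): not NE [P1→C gives 5>2; P2→S gives 5>0]
(A,R): not NE [P1→C gives 6>4; P2→S gives 5>2]
(A,S): not NE [P1→C gives 4>0]
(B,P): not NE [P1→A gives 7>6; P2→S gives 9>4]
(B,Q): not NE [P1→C gives 5>2; P2→S gives 9>5]
(B,R): not NE [P1→C gives 6>4; P2→S gives 9>3]
(B,S): not NE [P1→C gives 4>0]
(C,P): not NE [P1→A gives 7>1; P2→R gives 9>7]
(C,Q): not NE [P2→R gives 9>4]
(C,R): NE
(C,S): not NE [P2→R gives 9>7]

PSNE = {(C,R)}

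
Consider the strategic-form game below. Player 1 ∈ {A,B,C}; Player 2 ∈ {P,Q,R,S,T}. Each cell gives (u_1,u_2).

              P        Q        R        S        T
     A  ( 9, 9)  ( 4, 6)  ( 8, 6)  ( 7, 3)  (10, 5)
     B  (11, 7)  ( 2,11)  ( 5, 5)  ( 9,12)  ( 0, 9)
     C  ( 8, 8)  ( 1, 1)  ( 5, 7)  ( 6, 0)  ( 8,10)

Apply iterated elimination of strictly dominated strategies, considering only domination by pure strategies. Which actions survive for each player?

P1 drop C (A beats it: P:9>8 Q:4>1 R:8>5 S:7>6 T:10>8)
P2 drop R (P beats it: A:9>6 B:7>5)
P2 drop T (Q beats it: A:6>5 B:11>9)
P1→{A,B} P2→{P,Q,S}

Remaining: P1:{A,B} P2:{P,Q,S}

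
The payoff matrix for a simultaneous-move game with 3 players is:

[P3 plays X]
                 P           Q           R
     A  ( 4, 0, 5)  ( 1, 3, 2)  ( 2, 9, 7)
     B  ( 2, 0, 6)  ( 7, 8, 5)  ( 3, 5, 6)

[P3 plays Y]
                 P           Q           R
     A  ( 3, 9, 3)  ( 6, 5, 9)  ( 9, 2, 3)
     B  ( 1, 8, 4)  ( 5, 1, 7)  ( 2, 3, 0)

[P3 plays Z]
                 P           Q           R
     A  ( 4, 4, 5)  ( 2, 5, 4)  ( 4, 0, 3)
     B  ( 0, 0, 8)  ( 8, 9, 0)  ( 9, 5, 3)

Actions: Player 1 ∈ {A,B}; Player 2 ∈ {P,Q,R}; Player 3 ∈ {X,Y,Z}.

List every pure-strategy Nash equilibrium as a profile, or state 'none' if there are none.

(A,P,X): not NE [P2→R gives 9>0]
(A,P,Y): not NE [P3→Z gives 5>3]
(A,P,Z): not NE [P2→Q gives 5>4]
(A,Q,X): not NE [P1→B gives 7>1; P2→R gives 9>3; P3→Y gives 9>2]
(A,Q,Y): not NE [P2→P gives 9>5]
(A,Q,Z): not NE [P1→B gives 8>2; P3→Y gives 9>4]
(A,R,X): not NE [P1→B gives 3>2]
(A,R,Y): not NE [P2→P gives 9>2; P3→X gives 7>3]
(A,R,Z): not NE [P1→B gives 9>4; P2→Q gives 5>0; P3→X gives 7>3]
(B,P,X): not NE [P1→A gives 4>2; P2→Q gives 8>0; P3→Z gives 8>6]
(B,P,Y): not NE [P1→A gives 3>1; P3→Z gives 8>4]
(B,P,Z): not NE [P1→A gives 4>0; P2→Q gives 9>0]
(B,Q,X): not NE [P3→Y gives 7>5]
(B,Q,Y): not NE [P1→A gives 6>5; P2→P gives 8>1]
(B,Q,Z): not NE [P3→Y gives 7>0]
(B,R,X): not NE [P2→Q gives 8>5]
(B,R,Y): not NE [P1→A gives 9>2; P2→P gives 8>3; P3→X gives 6>0]
(B,R,Z): not NE [P2→Q gives 9>5; P3→X gives 6>3]

No pure NE.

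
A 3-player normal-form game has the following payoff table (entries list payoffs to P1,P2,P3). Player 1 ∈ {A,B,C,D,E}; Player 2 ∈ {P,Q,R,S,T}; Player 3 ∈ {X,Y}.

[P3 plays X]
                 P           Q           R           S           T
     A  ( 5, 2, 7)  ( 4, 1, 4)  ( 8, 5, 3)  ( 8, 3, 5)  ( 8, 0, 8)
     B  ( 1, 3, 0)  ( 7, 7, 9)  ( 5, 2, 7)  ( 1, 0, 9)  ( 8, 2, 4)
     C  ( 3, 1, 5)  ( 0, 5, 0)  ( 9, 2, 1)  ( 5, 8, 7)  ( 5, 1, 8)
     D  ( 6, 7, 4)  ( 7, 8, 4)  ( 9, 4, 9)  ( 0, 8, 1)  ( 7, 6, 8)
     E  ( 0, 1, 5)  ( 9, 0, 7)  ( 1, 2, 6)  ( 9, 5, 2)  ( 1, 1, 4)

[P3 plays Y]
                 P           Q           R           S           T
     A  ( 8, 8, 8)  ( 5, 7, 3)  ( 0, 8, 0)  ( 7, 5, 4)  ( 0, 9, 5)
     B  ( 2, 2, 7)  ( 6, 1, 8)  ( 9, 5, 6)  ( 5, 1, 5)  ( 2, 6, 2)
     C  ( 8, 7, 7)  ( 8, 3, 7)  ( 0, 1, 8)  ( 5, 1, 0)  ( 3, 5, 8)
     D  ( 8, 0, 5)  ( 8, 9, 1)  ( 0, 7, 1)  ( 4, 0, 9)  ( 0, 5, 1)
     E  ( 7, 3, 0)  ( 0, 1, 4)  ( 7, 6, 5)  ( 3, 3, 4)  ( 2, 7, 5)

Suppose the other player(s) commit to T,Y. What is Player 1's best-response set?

argmax u_1 = {C}

u_1(A vs T,Y) = 0
u_1(B vs T,Y) = 2
u_1(C vs T,Y) = 3
u_1(D vs T,Y) = 0
u_1(E vs T,Y) = 2
max payoff 3 at {C}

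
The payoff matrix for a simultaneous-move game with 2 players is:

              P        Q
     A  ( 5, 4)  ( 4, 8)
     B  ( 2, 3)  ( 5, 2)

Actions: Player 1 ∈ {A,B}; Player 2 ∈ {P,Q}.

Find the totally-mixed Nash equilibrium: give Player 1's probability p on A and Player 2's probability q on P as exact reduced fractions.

p=1/5, q=1/4

P1 indiff ⇒ q·5+(1-q)·4 = q·2+(1-q)·5 ⇒ q(3) = (1-q)(1) ⇒ q = 1/4
P2 indiff ⇒ p·4+(1-p)·3 = p·8+(1-p)·2 ⇒ p(-4) = (1-p)(-1) ⇒ p = 1/5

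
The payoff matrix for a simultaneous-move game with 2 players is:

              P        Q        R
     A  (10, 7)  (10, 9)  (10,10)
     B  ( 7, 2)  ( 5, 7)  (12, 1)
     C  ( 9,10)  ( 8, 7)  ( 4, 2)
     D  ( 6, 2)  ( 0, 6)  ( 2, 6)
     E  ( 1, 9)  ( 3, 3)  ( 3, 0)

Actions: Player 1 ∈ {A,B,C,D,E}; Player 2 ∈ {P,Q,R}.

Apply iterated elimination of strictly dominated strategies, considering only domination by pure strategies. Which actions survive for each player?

Remaining: P1:{A,B} P2:{Q,R}

P1 drop C (A beats it: P:10>9 Q:10>8 R:10>4)
P1 drop D (A beats it: P:10>6 Q:10>0 R:10>2)
P1 drop E (A beats it: P:10>1 Q:10>3 R:10>3)
P2 drop P (Q beats it: A:9>7 B:7>2)
P1→{A,B} P2→{Q,R}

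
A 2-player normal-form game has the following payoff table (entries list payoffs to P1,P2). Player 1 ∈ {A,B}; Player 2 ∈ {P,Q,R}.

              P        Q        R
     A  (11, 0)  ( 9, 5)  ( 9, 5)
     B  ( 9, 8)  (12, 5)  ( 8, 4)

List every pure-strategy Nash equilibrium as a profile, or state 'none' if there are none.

PSNE = {(A,R)}

(A,P): not NE [P2→R gives 5>0]
(A,Q): not NE [P1→B gives 12>9]
(A,R): NE
(B,P): not NE [P1→A gives 11>9]
(B,Q): not NE [P2→P gives 8>5]
(B,R): not NE [P1→A gives 9>8; P2→P gives 8>4]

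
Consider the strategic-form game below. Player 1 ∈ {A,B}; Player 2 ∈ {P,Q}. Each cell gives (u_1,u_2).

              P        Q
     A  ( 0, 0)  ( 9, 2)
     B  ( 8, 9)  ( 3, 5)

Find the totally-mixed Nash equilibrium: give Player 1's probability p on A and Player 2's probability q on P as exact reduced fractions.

P1 mixes 2/3 on A; P2 mixes 3/7 on P

P1 indiff ⇒ q·0+(1-q)·9 = q·8+(1-q)·3 ⇒ q(-8) = (1-q)(-6) ⇒ q = 3/7
P2 indiff ⇒ p·0+(1-p)·9 = p·2+(1-p)·5 ⇒ p(-2) = (1-p)(-4) ⇒ p = 2/3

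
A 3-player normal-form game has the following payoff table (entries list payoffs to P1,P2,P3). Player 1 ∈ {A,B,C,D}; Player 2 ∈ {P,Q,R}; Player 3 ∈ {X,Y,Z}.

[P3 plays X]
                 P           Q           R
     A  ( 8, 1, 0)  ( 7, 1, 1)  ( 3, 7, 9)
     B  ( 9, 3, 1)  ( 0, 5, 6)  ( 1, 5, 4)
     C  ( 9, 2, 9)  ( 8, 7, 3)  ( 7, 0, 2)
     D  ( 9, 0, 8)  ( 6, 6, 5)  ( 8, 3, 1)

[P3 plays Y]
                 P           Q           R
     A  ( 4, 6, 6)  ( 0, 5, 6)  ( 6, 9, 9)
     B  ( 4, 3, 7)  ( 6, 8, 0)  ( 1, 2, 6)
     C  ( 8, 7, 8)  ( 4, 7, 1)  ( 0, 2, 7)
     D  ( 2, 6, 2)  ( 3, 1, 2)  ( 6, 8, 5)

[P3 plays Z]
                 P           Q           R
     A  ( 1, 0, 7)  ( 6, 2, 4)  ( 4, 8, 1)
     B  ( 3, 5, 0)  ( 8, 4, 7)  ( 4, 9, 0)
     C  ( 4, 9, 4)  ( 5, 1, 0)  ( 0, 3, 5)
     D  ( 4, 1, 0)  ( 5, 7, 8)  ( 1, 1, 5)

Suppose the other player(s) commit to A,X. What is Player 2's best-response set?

P2 best: {R}

u_2(P vs A,X) = 1
u_2(Q vs A,X) = 1
u_2(R vs A,X) = 7
max payoff 7 at {R}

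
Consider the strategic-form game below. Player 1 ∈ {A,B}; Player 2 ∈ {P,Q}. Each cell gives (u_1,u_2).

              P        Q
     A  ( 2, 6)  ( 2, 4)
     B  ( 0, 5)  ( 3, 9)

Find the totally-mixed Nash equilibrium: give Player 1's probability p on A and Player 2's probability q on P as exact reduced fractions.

P1 mixes 2/3 on A; P2 mixes 1/3 on P

P1 indiff ⇒ q·2+(1-q)·2 = q·0+(1-q)·3 ⇒ q(2) = (1-q)(1) ⇒ q = 1/3
P2 indiff ⇒ p·6+(1-p)·5 = p·4+(1-p)·9 ⇒ p(2) = (1-p)(4) ⇒ p = 2/3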